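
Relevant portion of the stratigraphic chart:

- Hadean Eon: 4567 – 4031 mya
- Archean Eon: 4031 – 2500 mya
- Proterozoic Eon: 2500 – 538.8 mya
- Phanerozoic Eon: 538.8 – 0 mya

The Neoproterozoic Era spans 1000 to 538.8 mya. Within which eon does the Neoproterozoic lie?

The Neoproterozoic (1000–538.8 Ma) lies entirely within 2500–538.8 Ma, the Proterozoic Eon.

Proterozoic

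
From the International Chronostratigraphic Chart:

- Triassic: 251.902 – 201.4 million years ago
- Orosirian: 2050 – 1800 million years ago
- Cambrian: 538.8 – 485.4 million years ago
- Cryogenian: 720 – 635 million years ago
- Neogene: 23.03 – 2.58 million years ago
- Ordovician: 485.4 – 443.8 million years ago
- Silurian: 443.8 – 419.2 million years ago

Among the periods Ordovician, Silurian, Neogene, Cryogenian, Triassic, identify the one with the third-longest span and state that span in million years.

Durations: Ordovician 41.6; Silurian 24.6; Neogene 20.45; Cryogenian 85; Triassic 50.502 Myr.
Sorted longest-first: Cryogenian (85), Triassic (50.502), Ordovician (41.6), Silurian (24.6), Neogene (20.45).
The third longest is Ordovician at 41.6 Myr.

Ordovician, 41.6 million years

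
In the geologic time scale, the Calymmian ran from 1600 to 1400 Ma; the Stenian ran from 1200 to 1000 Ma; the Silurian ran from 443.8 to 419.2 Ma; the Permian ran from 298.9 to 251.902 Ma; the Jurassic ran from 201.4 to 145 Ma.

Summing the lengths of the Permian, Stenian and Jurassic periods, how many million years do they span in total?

303.398 million years

Duration is start − end for each: (298.9 − 251.902) + (1200 − 1000) + (201.4 − 145).
That is 46.998 + 200 + 56.4, which totals 303.398 million years.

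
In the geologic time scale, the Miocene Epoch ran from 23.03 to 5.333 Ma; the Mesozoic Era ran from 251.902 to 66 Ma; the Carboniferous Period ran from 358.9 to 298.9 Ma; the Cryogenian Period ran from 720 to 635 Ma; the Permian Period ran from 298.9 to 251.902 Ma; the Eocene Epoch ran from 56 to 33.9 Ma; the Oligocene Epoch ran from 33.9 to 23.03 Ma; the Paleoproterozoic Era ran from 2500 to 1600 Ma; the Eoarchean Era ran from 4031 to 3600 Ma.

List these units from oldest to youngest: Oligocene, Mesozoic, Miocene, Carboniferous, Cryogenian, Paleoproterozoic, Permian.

Sorting by start age (descending Ma, since larger Ma = older): Paleoproterozoic began 2500, Cryogenian began 720, Carboniferous began 358.9, Permian began 298.9, Mesozoic began 251.902, Oligocene began 33.9, Miocene began 23.03.

Paleoproterozoic, then Cryogenian, then Carboniferous, then Permian, then Mesozoic, then Oligocene, then Miocene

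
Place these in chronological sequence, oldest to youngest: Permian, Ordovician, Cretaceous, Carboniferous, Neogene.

Era membership (oldest first within each) — Paleozoic: Ordovician, Carboniferous, Permian; Mesozoic: Cretaceous; Cenozoic: Neogene. Paleozoic precedes Mesozoic, which precedes Cenozoic. Concatenating the groups in that era order gives oldest to youngest directly.

Ordovician, Carboniferous, Permian, Cretaceous, Neogene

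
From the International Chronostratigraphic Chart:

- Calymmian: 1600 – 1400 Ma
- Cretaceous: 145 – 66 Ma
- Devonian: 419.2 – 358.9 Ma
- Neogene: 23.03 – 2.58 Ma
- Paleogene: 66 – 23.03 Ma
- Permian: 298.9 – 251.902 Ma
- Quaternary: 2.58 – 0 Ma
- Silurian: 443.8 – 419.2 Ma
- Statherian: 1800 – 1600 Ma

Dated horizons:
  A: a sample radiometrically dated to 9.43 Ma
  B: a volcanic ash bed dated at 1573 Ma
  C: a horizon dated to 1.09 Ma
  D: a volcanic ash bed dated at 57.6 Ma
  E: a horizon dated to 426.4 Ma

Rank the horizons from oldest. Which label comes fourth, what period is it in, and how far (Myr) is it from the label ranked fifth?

A, in the Neogene; 8.34 million years to C

Sorted oldest-first by Ma: B (1573), E (426.4), D (57.6), A (9.43), C (1.09).
The fourth oldest is A at 9.43 Ma, which lies in 23.03–2.58 Ma: the Neogene.
The fifth oldest is C at 1.09 Ma; separation = |9.43 − 1.09| = 8.34 Myr.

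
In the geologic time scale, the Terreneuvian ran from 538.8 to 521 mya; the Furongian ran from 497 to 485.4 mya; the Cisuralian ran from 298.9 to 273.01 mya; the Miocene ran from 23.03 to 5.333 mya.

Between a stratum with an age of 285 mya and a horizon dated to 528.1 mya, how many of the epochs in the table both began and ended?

1

The older date is 528.1 Ma and the younger is 285 Ma.
Epochs with start < 528.1 and end > 285 Ma: Furongian (497–485.4).
That is 1 complete epoch.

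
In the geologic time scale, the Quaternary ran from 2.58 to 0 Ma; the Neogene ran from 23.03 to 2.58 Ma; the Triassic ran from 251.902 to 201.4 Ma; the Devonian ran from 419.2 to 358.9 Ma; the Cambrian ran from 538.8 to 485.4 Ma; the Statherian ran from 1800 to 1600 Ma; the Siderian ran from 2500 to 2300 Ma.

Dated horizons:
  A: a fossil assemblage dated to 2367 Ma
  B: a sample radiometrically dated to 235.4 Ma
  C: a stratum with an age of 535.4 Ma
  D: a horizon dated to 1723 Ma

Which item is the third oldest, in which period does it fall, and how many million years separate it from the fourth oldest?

Sorted oldest-first by Ma: A (2367), D (1723), C (535.4), B (235.4).
The third oldest is C at 535.4 Ma, which lies in 538.8–485.4 Ma: the Cambrian.
The fourth oldest is B at 235.4 Ma; separation = |535.4 − 235.4| = 300 Myr.

C, in the Cambrian; 300 million years to B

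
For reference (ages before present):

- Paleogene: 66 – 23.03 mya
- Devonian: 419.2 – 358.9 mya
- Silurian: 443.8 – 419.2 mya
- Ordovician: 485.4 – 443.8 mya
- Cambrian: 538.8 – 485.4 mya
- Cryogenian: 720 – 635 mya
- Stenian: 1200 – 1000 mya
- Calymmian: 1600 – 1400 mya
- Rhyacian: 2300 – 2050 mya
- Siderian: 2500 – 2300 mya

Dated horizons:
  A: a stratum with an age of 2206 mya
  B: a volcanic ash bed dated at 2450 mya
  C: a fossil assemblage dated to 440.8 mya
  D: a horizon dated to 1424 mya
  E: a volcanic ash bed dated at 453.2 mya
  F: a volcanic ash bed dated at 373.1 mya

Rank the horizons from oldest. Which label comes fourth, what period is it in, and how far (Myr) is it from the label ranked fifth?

Larger Ma means older, so oldest first: B 2450 > A 2206 > D 1424 > E 453.2 > C 440.8 > F 373.1.
Counting 4 along gives E (453.2 Ma); the excerpt puts that inside the Ordovician, 485.4–443.8 Ma.
Next in line is C (440.8 Ma), and 453.2 − 440.8 = 12.4 Myr.

E, in the Ordovician; 12.4 million years to C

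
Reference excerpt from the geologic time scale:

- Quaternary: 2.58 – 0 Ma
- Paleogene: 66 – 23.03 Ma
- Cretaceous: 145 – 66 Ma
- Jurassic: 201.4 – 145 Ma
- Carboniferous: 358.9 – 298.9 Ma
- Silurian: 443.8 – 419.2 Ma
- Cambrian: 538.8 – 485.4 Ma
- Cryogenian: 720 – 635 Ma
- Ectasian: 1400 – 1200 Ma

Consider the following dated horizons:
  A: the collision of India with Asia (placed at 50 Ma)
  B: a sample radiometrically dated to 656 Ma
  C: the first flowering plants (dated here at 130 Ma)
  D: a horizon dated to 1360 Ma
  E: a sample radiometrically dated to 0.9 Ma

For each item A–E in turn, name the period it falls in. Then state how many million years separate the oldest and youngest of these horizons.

A: 50 Ma lies in 66–23.03 Ma, so Paleogene.
B: 656 Ma lies in 720–635 Ma, so Cryogenian.
C: 130 Ma lies in 145–66 Ma, so Cretaceous.
D: 1360 Ma lies in 1400–1200 Ma, so Ectasian.
E: 0.9 Ma lies in 2.58–0 Ma, so Quaternary.
Oldest = 1360 Ma, youngest = 0.9 Ma → span 1359.1 Myr.

A — Paleogene; B — Cryogenian; C — Cretaceous; D — Ectasian; E — Quaternary; span 1359.1 million years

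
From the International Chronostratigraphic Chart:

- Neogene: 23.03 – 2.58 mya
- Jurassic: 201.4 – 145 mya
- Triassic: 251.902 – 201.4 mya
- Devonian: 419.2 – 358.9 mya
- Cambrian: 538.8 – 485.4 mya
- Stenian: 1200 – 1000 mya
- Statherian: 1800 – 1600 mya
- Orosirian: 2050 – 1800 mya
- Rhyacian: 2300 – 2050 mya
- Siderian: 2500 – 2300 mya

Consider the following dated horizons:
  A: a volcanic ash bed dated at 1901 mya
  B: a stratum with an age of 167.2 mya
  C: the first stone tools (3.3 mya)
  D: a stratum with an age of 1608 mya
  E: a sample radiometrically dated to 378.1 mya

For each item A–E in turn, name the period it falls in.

A: 1901 Ma lies in 2050–1800 Ma, so Orosirian.
B: 167.2 Ma lies in 201.4–145 Ma, so Jurassic.
C: 3.3 Ma lies in 23.03–2.58 Ma, so Neogene.
D: 1608 Ma lies in 1800–1600 Ma, so Statherian.
E: 378.1 Ma lies in 419.2–358.9 Ma, so Devonian.

A — Orosirian; B — Jurassic; C — Neogene; D — Statherian; E — Devonian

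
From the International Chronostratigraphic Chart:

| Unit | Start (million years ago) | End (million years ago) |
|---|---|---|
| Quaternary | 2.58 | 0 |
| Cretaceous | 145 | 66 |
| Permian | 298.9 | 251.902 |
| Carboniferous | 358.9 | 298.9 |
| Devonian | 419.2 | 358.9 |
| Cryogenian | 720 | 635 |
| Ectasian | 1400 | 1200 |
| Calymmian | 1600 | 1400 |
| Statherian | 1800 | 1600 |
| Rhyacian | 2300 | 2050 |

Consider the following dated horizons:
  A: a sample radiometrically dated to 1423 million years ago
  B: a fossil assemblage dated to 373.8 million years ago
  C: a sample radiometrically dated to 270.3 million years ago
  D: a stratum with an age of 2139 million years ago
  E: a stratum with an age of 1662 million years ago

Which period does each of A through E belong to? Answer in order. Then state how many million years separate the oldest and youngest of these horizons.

A — Calymmian; B — Devonian; C — Permian; D — Rhyacian; E — Statherian; span 1868.7 million years

A: 1423 Ma lies in 1600–1400 Ma, so Calymmian.
B: 373.8 Ma lies in 419.2–358.9 Ma, so Devonian.
C: 270.3 Ma lies in 298.9–251.902 Ma, so Permian.
D: 2139 Ma lies in 2300–2050 Ma, so Rhyacian.
E: 1662 Ma lies in 1800–1600 Ma, so Statherian.
Oldest = 2139 Ma, youngest = 270.3 Ma → span 1868.7 Myr.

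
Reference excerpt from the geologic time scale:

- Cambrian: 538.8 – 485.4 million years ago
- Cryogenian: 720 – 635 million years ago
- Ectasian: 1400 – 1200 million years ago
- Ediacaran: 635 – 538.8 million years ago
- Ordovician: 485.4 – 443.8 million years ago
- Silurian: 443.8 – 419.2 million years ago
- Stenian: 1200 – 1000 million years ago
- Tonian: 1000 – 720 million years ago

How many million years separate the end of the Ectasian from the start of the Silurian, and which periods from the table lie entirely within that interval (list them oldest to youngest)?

756.2 million years; Stenian, Tonian, Cryogenian, Ediacaran, Cambrian, Ordovician

The Ectasian closes at 1200 Ma and the Silurian opens at 443.8 Ma, so the interval is 1200 − 443.8 = 756.2 Myr.
A period fits inside if it starts at or after 1200 Ma and ends at or before 443.8 Ma; oldest first that gives Stenian, Tonian, Cryogenian, Ediacaran, Cambrian, Ordovician.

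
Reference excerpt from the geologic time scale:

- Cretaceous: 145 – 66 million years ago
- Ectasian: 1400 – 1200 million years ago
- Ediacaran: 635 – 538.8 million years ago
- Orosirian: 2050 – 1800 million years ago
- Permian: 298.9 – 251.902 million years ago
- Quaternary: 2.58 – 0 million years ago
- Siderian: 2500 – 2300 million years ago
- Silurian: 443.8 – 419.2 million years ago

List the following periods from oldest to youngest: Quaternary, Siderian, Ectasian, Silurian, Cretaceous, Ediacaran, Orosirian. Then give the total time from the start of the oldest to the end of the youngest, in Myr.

Start ages (Ma): Siderian 2500, Orosirian 2050, Ectasian 1400, Ediacaran 635, Silurian 443.8, Cretaceous 145, Quaternary 2.58.
Ordered oldest to youngest: Siderian, Orosirian, Ectasian, Ediacaran, Silurian, Cretaceous, Quaternary.
Span = 2500 − 0 = 2500 Myr.

Siderian, Orosirian, Ectasian, Ediacaran, Silurian, Cretaceous, Quaternary; total span 2500 Myr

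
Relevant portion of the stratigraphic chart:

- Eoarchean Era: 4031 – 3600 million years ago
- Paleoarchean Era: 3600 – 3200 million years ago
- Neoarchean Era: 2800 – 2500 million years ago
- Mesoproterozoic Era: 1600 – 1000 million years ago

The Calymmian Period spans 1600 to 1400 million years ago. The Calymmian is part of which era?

Mesoproterozoic

The Calymmian (1600–1400 Ma) lies entirely within 1600–1000 Ma, the Mesoproterozoic Era.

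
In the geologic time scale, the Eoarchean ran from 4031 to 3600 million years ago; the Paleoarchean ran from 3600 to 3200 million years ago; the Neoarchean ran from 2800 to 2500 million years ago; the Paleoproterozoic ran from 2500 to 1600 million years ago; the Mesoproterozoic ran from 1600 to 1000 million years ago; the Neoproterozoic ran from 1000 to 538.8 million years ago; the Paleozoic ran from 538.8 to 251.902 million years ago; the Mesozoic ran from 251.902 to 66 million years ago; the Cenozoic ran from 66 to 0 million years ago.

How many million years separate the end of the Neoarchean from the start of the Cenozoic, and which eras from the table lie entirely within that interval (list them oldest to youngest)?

The Neoarchean closes at 2500 Ma and the Cenozoic opens at 66 Ma, so the interval is 2500 − 66 = 2434 Myr.
An era fits inside if it starts at or after 2500 Ma and ends at or before 66 Ma; oldest first that gives Paleoproterozoic, Mesoproterozoic, Neoproterozoic, Paleozoic, Mesozoic.

2434 million years; Paleoproterozoic, Mesoproterozoic, Neoproterozoic, Paleozoic, Mesozoic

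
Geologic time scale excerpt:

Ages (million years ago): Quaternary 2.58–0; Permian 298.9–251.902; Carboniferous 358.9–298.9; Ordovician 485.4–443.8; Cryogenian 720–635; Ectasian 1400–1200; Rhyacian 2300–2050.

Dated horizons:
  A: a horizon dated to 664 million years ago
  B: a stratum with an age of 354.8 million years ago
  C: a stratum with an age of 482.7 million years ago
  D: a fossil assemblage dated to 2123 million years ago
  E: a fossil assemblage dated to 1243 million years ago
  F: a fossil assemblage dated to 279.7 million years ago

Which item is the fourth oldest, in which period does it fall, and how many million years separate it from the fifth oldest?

Larger Ma means older, so oldest first: D 2123 > E 1243 > A 664 > C 482.7 > B 354.8 > F 279.7.
Counting 4 along gives C (482.7 Ma); the excerpt puts that inside the Ordovician, 485.4–443.8 Ma.
Next in line is B (354.8 Ma), and 482.7 − 354.8 = 127.9 Myr.

C, in the Ordovician; 127.9 million years to B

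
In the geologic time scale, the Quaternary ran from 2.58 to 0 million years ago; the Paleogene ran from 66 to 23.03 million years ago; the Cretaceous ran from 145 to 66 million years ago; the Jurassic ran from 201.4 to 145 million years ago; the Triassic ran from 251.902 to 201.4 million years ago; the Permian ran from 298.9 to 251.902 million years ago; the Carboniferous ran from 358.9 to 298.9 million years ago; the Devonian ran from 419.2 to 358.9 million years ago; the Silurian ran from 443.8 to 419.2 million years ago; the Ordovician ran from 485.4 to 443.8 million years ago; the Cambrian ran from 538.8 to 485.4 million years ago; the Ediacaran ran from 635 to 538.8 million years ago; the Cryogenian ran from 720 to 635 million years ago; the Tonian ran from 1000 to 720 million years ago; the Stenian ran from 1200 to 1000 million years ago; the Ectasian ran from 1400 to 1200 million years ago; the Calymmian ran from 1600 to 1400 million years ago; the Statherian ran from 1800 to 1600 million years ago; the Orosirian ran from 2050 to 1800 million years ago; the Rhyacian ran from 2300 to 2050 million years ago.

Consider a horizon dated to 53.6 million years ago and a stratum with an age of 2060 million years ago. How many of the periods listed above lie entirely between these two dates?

17

The older date is 2060 Ma and the younger is 53.6 Ma.
Periods with start < 2060 and end > 53.6 Ma: Orosirian (2050–1800), Statherian (1800–1600), Calymmian (1600–1400), Ectasian (1400–1200), Stenian (1200–1000), Tonian (1000–720), Cryogenian (720–635), Ediacaran (635–538.8), Cambrian (538.8–485.4), Ordovician (485.4–443.8), Silurian (443.8–419.2), Devonian (419.2–358.9), Carboniferous (358.9–298.9), Permian (298.9–251.902), Triassic (251.902–201.4), Jurassic (201.4–145), Cretaceous (145–66).
That is 17 complete periods.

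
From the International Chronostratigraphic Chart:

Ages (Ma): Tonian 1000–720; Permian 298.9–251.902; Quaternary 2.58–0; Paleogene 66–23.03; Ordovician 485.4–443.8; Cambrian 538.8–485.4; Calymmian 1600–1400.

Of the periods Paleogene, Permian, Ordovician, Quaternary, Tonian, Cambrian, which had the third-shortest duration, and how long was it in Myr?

Start − end for each: Paleogene 66 − 23.03 = 42.97; Permian 298.9 − 251.902 = 46.998; Ordovician 485.4 − 443.8 = 41.6; Quaternary 2.58 − 0 = 2.58; Tonian 1000 − 720 = 280; Cambrian 538.8 − 485.4 = 53.4.
Ranking these from shortest: Quaternary < Ordovician < Paleogene < Permian < Cambrian < Tonian.
Position 3 in that ranking is Paleogene, which lasted 42.97 Myr.

Paleogene, 42.97 million years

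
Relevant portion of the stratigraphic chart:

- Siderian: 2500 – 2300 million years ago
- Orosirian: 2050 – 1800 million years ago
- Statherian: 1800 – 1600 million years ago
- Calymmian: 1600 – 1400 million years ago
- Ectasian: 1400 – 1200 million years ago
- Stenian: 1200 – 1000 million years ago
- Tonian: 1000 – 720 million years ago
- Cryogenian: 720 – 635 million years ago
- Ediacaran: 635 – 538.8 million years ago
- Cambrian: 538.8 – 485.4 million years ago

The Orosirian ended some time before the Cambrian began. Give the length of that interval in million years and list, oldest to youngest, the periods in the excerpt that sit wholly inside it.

1261.2 million years; Statherian, Calymmian, Ectasian, Stenian, Tonian, Cryogenian, Ediacaran

End of Orosirian = 1800 Ma; start of Cambrian = 538.8 Ma.
Gap = 1800 − 538.8 = 1261.2 Myr.
Periods wholly inside 1800–538.8 Ma: Statherian (1800–1600), Calymmian (1600–1400), Ectasian (1400–1200), Stenian (1200–1000), Tonian (1000–720), Cryogenian (720–635), Ediacaran (635–538.8).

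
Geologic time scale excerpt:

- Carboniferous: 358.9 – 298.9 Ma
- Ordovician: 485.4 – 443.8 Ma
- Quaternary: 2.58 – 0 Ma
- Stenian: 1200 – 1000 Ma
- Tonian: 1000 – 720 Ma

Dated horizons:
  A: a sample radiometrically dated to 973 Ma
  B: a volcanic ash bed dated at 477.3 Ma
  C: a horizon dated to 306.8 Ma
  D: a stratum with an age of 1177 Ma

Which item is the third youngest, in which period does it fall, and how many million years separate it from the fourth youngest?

A, in the Tonian; 204 million years to D

Sorted youngest-first by Ma: C (306.8), B (477.3), A (973), D (1177).
The third youngest is A at 973 Ma, which lies in 1000–720 Ma: the Tonian.
The fourth youngest is D at 1177 Ma; separation = |973 − 1177| = 204 Myr.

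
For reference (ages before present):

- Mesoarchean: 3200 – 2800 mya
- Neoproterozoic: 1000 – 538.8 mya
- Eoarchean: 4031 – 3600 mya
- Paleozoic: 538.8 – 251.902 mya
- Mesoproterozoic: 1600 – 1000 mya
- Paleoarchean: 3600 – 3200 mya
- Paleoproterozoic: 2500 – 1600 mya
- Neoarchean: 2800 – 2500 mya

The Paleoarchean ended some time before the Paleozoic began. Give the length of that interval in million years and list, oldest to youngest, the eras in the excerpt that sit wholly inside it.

The Paleoarchean closes at 3200 Ma and the Paleozoic opens at 538.8 Ma, so the interval is 3200 − 538.8 = 2661.2 Myr.
An era fits inside if it starts at or after 3200 Ma and ends at or before 538.8 Ma; oldest first that gives Mesoarchean, Neoarchean, Paleoproterozoic, Mesoproterozoic, Neoproterozoic.

2661.2 million years; Mesoarchean, Neoarchean, Paleoproterozoic, Mesoproterozoic, Neoproterozoic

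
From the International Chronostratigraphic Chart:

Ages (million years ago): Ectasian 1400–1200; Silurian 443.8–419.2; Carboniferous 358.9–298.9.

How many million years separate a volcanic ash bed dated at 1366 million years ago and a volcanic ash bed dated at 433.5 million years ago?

932.5 million years

1366 − 433.5 = 932.5 million years.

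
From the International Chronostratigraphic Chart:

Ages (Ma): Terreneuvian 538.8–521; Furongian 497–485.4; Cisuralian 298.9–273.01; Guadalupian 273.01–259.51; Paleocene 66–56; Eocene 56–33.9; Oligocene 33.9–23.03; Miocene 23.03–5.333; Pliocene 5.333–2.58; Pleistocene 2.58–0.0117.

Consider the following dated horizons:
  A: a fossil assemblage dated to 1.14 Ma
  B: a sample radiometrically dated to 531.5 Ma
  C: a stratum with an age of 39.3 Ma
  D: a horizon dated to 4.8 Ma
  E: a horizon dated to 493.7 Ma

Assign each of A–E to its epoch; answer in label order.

A: 1.14 Ma lies in 2.58–0.0117 Ma, so Pleistocene.
B: 531.5 Ma lies in 538.8–521 Ma, so Terreneuvian.
C: 39.3 Ma lies in 56–33.9 Ma, so Eocene.
D: 4.8 Ma lies in 5.333–2.58 Ma, so Pliocene.
E: 493.7 Ma lies in 497–485.4 Ma, so Furongian.

A — Pleistocene; B — Terreneuvian; C — Eocene; D — Pliocene; E — Furongian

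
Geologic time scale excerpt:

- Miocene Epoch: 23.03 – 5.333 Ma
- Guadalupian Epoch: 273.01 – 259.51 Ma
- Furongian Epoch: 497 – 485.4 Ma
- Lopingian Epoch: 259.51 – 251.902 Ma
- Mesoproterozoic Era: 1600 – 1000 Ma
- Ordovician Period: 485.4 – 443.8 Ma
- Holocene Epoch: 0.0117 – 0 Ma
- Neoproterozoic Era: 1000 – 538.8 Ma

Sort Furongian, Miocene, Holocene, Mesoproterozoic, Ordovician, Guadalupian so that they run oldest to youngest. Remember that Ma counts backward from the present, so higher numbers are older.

Sorting by start age (descending Ma, since larger Ma = older): Mesoproterozoic start 1600, Furongian start 497, Ordovician start 485.4, Guadalupian start 273.01, Miocene start 23.03, Holocene start 0.0117.

Mesoproterozoic, then Furongian, then Ordovician, then Guadalupian, then Miocene, then Holocene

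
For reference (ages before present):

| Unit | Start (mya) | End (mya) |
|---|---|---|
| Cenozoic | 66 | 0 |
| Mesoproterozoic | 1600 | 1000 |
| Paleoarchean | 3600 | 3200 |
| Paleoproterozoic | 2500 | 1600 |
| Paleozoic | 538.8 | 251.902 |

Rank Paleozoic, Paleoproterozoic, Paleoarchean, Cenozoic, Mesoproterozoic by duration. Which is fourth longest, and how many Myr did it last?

Durations: Paleozoic 286.898; Paleoproterozoic 900; Paleoarchean 400; Cenozoic 66; Mesoproterozoic 600 Myr.
Sorted longest-first: Paleoproterozoic (900), Mesoproterozoic (600), Paleoarchean (400), Paleozoic (286.898), Cenozoic (66).
The fourth longest is Paleozoic at 286.898 Myr.

Paleozoic, 286.898 million years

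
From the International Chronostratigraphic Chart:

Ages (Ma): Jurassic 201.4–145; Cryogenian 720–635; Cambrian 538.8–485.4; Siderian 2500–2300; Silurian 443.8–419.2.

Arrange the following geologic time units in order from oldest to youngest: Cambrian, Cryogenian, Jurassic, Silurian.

The oldest of these is Cryogenian (starts 720 Ma) and the youngest is Jurassic (ends 145 Ma).
In between, by decreasing start age: Cambrian (538.8), Silurian (443.8).

Cryogenian, Cambrian, Silurian, Jurassic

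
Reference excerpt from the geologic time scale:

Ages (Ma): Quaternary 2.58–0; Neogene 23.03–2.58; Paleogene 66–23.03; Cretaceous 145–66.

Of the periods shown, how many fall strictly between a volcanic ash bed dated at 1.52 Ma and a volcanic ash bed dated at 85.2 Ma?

2

The older date is 85.2 Ma and the younger is 1.52 Ma.
Periods with start < 85.2 and end > 1.52 Ma: Paleogene (66–23.03), Neogene (23.03–2.58).
That is 2 complete periods.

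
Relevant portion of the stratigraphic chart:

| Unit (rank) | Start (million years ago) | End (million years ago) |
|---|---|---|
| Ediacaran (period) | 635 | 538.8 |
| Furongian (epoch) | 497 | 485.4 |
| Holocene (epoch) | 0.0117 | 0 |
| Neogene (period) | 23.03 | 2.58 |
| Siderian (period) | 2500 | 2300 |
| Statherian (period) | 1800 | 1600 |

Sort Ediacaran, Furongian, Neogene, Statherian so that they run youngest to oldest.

Neogene → Furongian → Ediacaran → Statherian

Sorting by start age (ascending Ma, since larger Ma = older): Neogene start 23.03, Furongian start 497, Ediacaran start 635, Statherian start 1800.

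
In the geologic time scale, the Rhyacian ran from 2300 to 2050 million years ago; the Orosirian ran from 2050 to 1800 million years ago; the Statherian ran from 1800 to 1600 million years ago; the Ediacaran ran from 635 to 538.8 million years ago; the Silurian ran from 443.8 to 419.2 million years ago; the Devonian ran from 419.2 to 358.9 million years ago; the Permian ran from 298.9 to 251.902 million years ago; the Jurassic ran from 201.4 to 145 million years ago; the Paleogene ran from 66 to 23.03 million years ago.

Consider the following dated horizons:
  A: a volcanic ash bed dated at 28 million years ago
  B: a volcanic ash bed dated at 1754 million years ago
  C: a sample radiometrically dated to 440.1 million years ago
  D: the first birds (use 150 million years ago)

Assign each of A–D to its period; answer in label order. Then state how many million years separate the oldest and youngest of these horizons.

Match each age against the start–end ranges in the excerpt: A = 28 Ma → Paleogene (66–23.03); B = 1754 Ma → Statherian (1800–1600); C = 440.1 Ma → Silurian (443.8–419.2); D = 150 Ma → Jurassic (201.4–145).
The largest age is 1754 Ma and the smallest is 28 Ma; their difference is 1726 Myr.

A — Paleogene; B — Statherian; C — Silurian; D — Jurassic; span 1726 million years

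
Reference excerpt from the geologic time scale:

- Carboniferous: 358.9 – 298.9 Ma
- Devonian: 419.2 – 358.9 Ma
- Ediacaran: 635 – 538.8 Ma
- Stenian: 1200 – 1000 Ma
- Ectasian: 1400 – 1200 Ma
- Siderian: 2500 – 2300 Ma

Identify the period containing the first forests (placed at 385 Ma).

Devonian

385 Ma lies between 419.2 and 358.9 Ma, so it falls in the Devonian.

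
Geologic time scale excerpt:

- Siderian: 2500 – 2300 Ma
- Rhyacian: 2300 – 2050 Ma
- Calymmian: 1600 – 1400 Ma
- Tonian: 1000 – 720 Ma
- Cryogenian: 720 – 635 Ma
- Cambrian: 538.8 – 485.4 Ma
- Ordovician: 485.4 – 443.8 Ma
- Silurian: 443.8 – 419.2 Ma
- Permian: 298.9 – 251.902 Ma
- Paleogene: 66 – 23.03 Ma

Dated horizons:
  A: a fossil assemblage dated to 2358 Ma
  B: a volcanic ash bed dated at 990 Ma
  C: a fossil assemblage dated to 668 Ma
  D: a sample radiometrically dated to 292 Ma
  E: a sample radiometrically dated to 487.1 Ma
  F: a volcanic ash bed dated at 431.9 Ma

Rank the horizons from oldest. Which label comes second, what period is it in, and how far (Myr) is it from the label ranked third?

B, in the Tonian; 322 million years to C

Larger Ma means older, so oldest first: A 2358 > B 990 > C 668 > E 487.1 > F 431.9 > D 292.
Counting 2 along gives B (990 Ma); the excerpt puts that inside the Tonian, 1000–720 Ma.
Next in line is C (668 Ma), and 990 − 668 = 322 Myr.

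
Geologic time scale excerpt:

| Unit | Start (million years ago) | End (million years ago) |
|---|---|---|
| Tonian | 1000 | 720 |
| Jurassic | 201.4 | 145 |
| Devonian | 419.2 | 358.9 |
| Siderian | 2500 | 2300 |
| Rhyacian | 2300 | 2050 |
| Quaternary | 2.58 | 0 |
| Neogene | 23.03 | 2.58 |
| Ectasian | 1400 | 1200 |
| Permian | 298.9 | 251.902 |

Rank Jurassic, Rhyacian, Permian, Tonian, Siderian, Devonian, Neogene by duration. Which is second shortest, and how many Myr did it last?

Durations: Jurassic 56.4; Rhyacian 250; Permian 46.998; Tonian 280; Siderian 200; Devonian 60.3; Neogene 20.45 Myr.
Sorted shortest-first: Neogene (20.45), Permian (46.998), Jurassic (56.4), Devonian (60.3), Siderian (200), Rhyacian (250), Tonian (280).
The second shortest is Permian at 46.998 Myr.

Permian, 46.998 million years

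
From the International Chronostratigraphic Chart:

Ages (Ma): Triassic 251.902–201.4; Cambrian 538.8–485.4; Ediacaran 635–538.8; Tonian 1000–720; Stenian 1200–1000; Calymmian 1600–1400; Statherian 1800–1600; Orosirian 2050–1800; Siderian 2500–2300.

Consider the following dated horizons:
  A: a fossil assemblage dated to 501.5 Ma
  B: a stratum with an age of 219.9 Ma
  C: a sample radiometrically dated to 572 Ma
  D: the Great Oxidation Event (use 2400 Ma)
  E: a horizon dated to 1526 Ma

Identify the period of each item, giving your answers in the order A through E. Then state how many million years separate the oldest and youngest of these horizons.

A: 501.5 Ma lies in 538.8–485.4 Ma, so Cambrian.
B: 219.9 Ma lies in 251.902–201.4 Ma, so Triassic.
C: 572 Ma lies in 635–538.8 Ma, so Ediacaran.
D: 2400 Ma lies in 2500–2300 Ma, so Siderian.
E: 1526 Ma lies in 1600–1400 Ma, so Calymmian.
Oldest = 2400 Ma, youngest = 219.9 Ma → span 2180.1 Myr.

A — Cambrian; B — Triassic; C — Ediacaran; D — Siderian; E — Calymmian; span 2180.1 million years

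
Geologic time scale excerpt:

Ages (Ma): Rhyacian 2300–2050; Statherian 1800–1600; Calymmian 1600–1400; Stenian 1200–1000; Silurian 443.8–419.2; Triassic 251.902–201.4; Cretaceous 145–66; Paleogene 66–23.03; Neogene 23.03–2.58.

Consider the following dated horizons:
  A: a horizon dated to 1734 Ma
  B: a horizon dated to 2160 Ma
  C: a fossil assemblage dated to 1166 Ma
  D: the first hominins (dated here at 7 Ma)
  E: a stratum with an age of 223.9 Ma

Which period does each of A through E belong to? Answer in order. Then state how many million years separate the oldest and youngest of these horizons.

A — Statherian; B — Rhyacian; C — Stenian; D — Neogene; E — Triassic; span 2153 million years

Match each age against the start–end ranges in the excerpt: A = 1734 Ma → Statherian (1800–1600); B = 2160 Ma → Rhyacian (2300–2050); C = 1166 Ma → Stenian (1200–1000); D = 7 Ma → Neogene (23.03–2.58); E = 223.9 Ma → Triassic (251.902–201.4).
The largest age is 2160 Ma and the smallest is 7 Ma; their difference is 2153 Myr.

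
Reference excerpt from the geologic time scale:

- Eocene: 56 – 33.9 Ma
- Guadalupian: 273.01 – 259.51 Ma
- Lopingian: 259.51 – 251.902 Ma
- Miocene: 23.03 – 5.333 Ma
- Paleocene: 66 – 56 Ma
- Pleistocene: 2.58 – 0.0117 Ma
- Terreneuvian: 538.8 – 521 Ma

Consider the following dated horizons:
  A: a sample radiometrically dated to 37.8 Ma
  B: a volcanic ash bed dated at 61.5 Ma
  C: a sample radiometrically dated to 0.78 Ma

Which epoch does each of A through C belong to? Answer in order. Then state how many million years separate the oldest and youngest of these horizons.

A — Eocene; B — Paleocene; C — Pleistocene; span 60.72 million years

Match each age against the start–end ranges in the excerpt: A = 37.8 Ma → Eocene (56–33.9); B = 61.5 Ma → Paleocene (66–56); C = 0.78 Ma → Pleistocene (2.58–0.0117).
The largest age is 61.5 Ma and the smallest is 0.78 Ma; their difference is 60.72 Myr.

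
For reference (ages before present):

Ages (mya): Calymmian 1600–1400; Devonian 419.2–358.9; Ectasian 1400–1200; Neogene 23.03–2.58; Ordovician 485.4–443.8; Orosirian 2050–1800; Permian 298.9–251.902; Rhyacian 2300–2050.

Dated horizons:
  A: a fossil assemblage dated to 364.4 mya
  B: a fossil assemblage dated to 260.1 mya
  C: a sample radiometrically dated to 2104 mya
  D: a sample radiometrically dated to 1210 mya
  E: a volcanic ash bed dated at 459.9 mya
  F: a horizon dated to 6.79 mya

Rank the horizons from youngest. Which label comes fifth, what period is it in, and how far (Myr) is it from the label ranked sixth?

D, in the Ectasian; 894 million years to C

Smaller Ma means younger, so youngest first: F 6.79 < B 260.1 < A 364.4 < E 459.9 < D 1210 < C 2104.
Counting 5 along gives D (1210 Ma); the excerpt puts that inside the Ectasian, 1400–1200 Ma.
Next in line is C (2104 Ma), and 2104 − 1210 = 894 Myr.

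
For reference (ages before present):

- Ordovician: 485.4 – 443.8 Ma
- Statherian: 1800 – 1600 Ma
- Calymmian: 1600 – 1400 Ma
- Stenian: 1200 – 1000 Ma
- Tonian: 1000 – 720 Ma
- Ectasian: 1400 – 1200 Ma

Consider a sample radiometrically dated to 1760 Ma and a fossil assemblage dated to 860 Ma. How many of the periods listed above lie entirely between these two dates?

3

1760 Ma sits inside the Statherian (1800–1600) and 860 Ma inside the Tonian (1000–720); neither of those is wholly between the two dates.
The listed periods lying completely between them are Calymmian, Ectasian, Stenian — 3 in all.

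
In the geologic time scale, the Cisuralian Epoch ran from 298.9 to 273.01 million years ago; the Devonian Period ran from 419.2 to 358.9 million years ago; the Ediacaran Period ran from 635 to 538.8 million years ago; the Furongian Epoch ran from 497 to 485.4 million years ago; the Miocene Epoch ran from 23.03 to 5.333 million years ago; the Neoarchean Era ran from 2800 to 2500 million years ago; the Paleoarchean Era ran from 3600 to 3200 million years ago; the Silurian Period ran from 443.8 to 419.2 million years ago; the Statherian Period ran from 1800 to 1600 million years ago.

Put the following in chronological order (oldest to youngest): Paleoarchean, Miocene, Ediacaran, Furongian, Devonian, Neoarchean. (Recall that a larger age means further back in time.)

Paleoarchean, then Neoarchean, then Ediacaran, then Furongian, then Devonian, then Miocene

Read off each span (Ma): Paleoarchean 3600–3200; Miocene 23.03–5.333; Ediacaran 635–538.8; Furongian 497–485.4; Devonian 419.2–358.9; Neoarchean 2800–2500.
Larger Ma is older, so oldest→youngest is Paleoarchean, Neoarchean, Ediacaran, Furongian, Devonian, Miocene.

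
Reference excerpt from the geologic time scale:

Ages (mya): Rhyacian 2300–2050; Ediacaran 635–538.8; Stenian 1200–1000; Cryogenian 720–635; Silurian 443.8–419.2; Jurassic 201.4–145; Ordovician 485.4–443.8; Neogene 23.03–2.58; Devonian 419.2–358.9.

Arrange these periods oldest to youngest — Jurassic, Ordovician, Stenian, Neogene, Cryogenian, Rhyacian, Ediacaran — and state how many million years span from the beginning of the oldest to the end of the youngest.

Rhyacian, Stenian, Cryogenian, Ediacaran, Ordovician, Jurassic, Neogene; total span 2297.42 Myr

Start ages (Ma): Rhyacian 2300, Stenian 1200, Cryogenian 720, Ediacaran 635, Ordovician 485.4, Jurassic 201.4, Neogene 23.03.
Ordered oldest to youngest: Rhyacian, Stenian, Cryogenian, Ediacaran, Ordovician, Jurassic, Neogene.
Span = 2300 − 2.58 = 2297.42 Myr.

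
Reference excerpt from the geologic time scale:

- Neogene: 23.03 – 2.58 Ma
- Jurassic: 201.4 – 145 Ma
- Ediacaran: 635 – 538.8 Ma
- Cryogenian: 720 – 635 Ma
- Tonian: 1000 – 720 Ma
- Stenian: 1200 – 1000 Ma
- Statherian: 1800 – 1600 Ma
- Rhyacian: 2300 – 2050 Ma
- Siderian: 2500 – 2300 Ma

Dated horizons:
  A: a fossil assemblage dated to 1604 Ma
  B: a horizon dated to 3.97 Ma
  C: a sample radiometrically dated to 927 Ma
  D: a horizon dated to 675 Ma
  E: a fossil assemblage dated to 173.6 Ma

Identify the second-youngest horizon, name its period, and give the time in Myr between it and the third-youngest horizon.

E, in the Jurassic; 501.4 million years to D

Smaller Ma means younger, so youngest first: B 3.97 < E 173.6 < D 675 < C 927 < A 1604.
Counting 2 along gives E (173.6 Ma); the excerpt puts that inside the Jurassic, 201.4–145 Ma.
Next in line is D (675 Ma), and 675 − 173.6 = 501.4 Myr.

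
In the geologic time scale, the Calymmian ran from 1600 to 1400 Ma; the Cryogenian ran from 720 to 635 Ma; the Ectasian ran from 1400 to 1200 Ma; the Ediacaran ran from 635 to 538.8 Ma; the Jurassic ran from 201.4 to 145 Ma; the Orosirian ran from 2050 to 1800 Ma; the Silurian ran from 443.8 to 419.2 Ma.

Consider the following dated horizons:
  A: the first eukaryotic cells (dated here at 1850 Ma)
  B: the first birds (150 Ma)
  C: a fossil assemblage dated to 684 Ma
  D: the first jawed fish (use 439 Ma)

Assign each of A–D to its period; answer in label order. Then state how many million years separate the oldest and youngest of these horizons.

A — Orosirian; B — Jurassic; C — Cryogenian; D — Silurian; span 1700 million years

Match each age against the start–end ranges in the excerpt: A = 1850 Ma → Orosirian (2050–1800); B = 150 Ma → Jurassic (201.4–145); C = 684 Ma → Cryogenian (720–635); D = 439 Ma → Silurian (443.8–419.2).
The largest age is 1850 Ma and the smallest is 150 Ma; their difference is 1700 Myr.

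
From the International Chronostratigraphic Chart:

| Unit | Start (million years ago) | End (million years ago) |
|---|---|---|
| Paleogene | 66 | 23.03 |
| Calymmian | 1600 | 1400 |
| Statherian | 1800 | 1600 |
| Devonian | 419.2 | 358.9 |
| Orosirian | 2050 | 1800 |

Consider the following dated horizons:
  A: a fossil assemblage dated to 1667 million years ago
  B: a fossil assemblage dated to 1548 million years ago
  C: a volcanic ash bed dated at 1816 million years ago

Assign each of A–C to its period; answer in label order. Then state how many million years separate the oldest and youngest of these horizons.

Match each age against the start–end ranges in the excerpt: A = 1667 Ma → Statherian (1800–1600); B = 1548 Ma → Calymmian (1600–1400); C = 1816 Ma → Orosirian (2050–1800).
The largest age is 1816 Ma and the smallest is 1548 Ma; their difference is 268 Myr.

A — Statherian; B — Calymmian; C — Orosirian; span 268 million years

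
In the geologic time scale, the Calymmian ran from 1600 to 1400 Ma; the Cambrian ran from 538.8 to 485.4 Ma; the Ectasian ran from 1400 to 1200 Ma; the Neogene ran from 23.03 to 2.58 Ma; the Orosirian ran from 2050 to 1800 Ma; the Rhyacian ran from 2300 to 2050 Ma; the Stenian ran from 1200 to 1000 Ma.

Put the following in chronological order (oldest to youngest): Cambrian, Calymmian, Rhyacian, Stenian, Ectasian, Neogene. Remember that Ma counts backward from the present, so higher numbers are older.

The oldest of these is Rhyacian (starts 2300 Ma) and the youngest is Neogene (ends 2.58 Ma).
In between, by decreasing start age: Calymmian (1600), Ectasian (1400), Stenian (1200), Cambrian (538.8).

Rhyacian, Calymmian, Ectasian, Stenian, Cambrian, Neogene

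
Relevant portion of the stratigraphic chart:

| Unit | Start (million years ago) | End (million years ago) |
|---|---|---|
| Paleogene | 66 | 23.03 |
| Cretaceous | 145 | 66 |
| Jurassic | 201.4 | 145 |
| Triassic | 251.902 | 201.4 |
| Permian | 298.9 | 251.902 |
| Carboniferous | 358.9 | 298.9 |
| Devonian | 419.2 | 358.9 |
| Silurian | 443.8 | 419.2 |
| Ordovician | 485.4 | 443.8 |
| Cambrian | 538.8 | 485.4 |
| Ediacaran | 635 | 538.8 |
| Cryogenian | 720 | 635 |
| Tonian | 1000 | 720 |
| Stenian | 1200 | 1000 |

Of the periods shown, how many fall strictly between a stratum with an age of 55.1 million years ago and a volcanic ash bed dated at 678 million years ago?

The older date is 678 Ma and the younger is 55.1 Ma.
Periods with start < 678 and end > 55.1 Ma: Ediacaran (635–538.8), Cambrian (538.8–485.4), Ordovician (485.4–443.8), Silurian (443.8–419.2), Devonian (419.2–358.9), Carboniferous (358.9–298.9), Permian (298.9–251.902), Triassic (251.902–201.4), Jurassic (201.4–145), Cretaceous (145–66).
That is 10 complete periods.

10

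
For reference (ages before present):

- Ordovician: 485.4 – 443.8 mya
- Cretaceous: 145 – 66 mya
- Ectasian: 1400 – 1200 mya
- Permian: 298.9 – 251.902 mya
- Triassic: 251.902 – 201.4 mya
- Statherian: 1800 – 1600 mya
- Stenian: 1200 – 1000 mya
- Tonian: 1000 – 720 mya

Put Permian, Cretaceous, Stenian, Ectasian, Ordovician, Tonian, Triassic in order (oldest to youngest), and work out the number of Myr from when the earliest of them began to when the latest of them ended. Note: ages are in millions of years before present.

From the excerpt: Permian 298.9–251.902; Cretaceous 145–66; Stenian 1200–1000; Ectasian 1400–1200; Ordovician 485.4–443.8; Tonian 1000–720; Triassic 251.902–201.4 (Ma).
Larger Ma is earlier, so the oldest is Ectasian and the youngest is Cretaceous; oldest to youngest: Ectasian, Stenian, Tonian, Ordovician, Permian, Triassic, Cretaceous.
Oldest start 1400 minus youngest end 66 gives 1334 Myr overall.

Ectasian, Stenian, Tonian, Ordovician, Permian, Triassic, Cretaceous; total span 1334 Myr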